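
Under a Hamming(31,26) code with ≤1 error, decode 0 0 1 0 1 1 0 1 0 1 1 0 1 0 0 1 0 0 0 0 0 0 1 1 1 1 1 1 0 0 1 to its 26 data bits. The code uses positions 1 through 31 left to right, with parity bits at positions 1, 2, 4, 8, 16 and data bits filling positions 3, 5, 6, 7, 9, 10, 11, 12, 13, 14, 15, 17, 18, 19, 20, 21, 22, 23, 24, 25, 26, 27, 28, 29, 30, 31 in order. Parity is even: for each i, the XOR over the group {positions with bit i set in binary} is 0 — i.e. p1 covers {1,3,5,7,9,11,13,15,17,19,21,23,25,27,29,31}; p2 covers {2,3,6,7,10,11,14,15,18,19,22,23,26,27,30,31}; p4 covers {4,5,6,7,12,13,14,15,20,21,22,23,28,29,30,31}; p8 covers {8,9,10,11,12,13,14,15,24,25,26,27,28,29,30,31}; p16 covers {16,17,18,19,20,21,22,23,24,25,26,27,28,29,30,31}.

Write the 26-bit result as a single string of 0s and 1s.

11100110100000000111111001

s1 (pos 1,3,5,7,9,11,13,15,17,19,21,23,25,27,29,31): 0⊕1⊕1⊕0⊕0⊕1⊕1⊕0⊕0⊕0⊕0⊕1⊕1⊕1⊕0⊕1 = 0
s2 (pos 2,3,6,7,10,11,14,15,18,19,22,23,26,27,30,31): 0⊕1⊕1⊕0⊕1⊕1⊕0⊕0⊕0⊕0⊕0⊕1⊕1⊕1⊕0⊕1 = 0
s4 (pos 4,5,6,7,12,13,14,15,20,21,22,23,28,29,30,31): 0⊕1⊕1⊕0⊕0⊕1⊕0⊕0⊕0⊕0⊕0⊕1⊕1⊕0⊕0⊕1 = 0
s8 (pos 8,9,10,11,12,13,14,15,24,25,26,27,28,29,30,31): 1⊕0⊕1⊕1⊕0⊕1⊕0⊕0⊕1⊕1⊕1⊕1⊕1⊕0⊕0⊕1 = 0
s16 (pos 16,17,18,19,20,21,22,23,24,25,26,27,28,29,30,31): 1⊕0⊕0⊕0⊕0⊕0⊕0⊕1⊕1⊕1⊕1⊕1⊕1⊕0⊕0⊕1 = 0
Syndrome s16…s1 = 00000 → no error.
Read data bits from positions 3,5,6,7,9,10,11,12,13,14,15,17,18,19,20,21,22,23,24,25,26,27,28,29,30,31: 11100110100000000111111001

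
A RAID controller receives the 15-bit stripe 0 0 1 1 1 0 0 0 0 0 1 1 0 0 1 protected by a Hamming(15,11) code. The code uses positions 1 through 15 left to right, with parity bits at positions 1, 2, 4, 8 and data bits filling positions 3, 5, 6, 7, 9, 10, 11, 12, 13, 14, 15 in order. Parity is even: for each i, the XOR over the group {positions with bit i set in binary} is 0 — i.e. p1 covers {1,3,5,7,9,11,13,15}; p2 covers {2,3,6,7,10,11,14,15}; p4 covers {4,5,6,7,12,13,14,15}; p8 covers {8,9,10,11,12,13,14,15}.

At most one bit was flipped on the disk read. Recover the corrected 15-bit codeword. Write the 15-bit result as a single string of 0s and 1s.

001110000111001

s1 (pos 1,3,5,7,9,11,13,15): 0⊕1⊕1⊕0⊕0⊕1⊕0⊕1 = 0
s2 (pos 2,3,6,7,10,11,14,15): 0⊕1⊕0⊕0⊕0⊕1⊕0⊕1 = 1
s4 (pos 4,5,6,7,12,13,14,15): 1⊕1⊕0⊕0⊕1⊕0⊕0⊕1 = 0
s8 (pos 8,9,10,11,12,13,14,15): 0⊕0⊕0⊕1⊕1⊕0⊕0⊕1 = 1
Syndrome s8…s1 = 1010 → error at position 10.
Flip position 10: 001110000011001 → 001110000111001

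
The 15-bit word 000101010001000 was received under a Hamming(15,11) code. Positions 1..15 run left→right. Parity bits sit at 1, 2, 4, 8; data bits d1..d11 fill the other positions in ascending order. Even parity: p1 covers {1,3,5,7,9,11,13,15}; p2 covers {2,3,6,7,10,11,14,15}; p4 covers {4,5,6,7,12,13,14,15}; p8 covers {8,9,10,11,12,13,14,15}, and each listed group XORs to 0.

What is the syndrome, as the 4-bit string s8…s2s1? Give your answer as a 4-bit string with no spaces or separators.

s1 (pos 1,3,5,7,9,11,13,15): 0⊕0⊕0⊕0⊕0⊕0⊕0⊕0 = 0
s2 (pos 2,3,6,7,10,11,14,15): 0⊕0⊕1⊕0⊕0⊕0⊕0⊕0 = 1
s4 (pos 4,5,6,7,12,13,14,15): 1⊕0⊕1⊕0⊕1⊕0⊕0⊕0 = 1
s8 (pos 8,9,10,11,12,13,14,15): 1⊕0⊕0⊕0⊕1⊕0⊕0⊕0 = 0
Syndrome s8…s1 = 0110 → error at position 6.

0110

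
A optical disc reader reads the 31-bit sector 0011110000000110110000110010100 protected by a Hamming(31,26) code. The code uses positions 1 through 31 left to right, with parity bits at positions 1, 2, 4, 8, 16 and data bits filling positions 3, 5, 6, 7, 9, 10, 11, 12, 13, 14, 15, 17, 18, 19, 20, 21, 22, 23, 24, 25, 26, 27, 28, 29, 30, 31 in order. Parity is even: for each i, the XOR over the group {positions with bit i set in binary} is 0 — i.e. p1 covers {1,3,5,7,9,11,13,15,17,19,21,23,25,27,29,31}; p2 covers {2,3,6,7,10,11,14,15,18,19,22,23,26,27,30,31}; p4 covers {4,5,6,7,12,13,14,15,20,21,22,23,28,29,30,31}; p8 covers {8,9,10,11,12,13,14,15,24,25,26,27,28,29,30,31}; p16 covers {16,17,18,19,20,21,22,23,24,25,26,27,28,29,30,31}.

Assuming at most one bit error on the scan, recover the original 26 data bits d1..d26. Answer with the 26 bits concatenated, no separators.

11100000010110000110010100

s1 (pos 1,3,5,7,9,11,13,15,17,19,21,23,25,27,29,31): 0⊕1⊕1⊕0⊕0⊕0⊕0⊕1⊕1⊕0⊕0⊕1⊕0⊕1⊕1⊕0 = 1
s2 (pos 2,3,6,7,10,11,14,15,18,19,22,23,26,27,30,31): 0⊕1⊕1⊕0⊕0⊕0⊕1⊕1⊕1⊕0⊕0⊕1⊕0⊕1⊕0⊕0 = 1
s4 (pos 4,5,6,7,12,13,14,15,20,21,22,23,28,29,30,31): 1⊕1⊕1⊕0⊕0⊕0⊕1⊕1⊕0⊕0⊕0⊕1⊕0⊕1⊕0⊕0 = 1
s8 (pos 8,9,10,11,12,13,14,15,24,25,26,27,28,29,30,31): 0⊕0⊕0⊕0⊕0⊕0⊕1⊕1⊕1⊕0⊕0⊕1⊕0⊕1⊕0⊕0 = 1
s16 (pos 16,17,18,19,20,21,22,23,24,25,26,27,28,29,30,31): 0⊕1⊕1⊕0⊕0⊕0⊕0⊕1⊕1⊕0⊕0⊕1⊕0⊕1⊕0⊕0 = 0
Syndrome s16…s1 = 01111 → error at position 15.
Flip position 15: 0011110000000110110000110010100 → 0011110000000100110000110010100
Read data bits from positions 3,5,6,7,9,10,11,12,13,14,15,17,18,19,20,21,22,23,24,25,26,27,28,29,30,31: 11100000010110000110010100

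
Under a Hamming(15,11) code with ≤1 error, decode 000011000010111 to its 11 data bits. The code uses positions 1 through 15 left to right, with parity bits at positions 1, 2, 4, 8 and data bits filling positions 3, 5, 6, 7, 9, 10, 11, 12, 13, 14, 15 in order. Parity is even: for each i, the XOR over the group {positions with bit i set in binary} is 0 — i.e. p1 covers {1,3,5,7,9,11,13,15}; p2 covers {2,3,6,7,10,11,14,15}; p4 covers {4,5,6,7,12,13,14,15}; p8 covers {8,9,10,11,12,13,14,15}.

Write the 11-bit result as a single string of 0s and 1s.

s1 (pos 1,3,5,7,9,11,13,15): 0⊕0⊕1⊕0⊕0⊕1⊕1⊕1 = 0
s2 (pos 2,3,6,7,10,11,14,15): 0⊕0⊕1⊕0⊕0⊕1⊕1⊕1 = 0
s4 (pos 4,5,6,7,12,13,14,15): 0⊕1⊕1⊕0⊕0⊕1⊕1⊕1 = 1
s8 (pos 8,9,10,11,12,13,14,15): 0⊕0⊕0⊕1⊕0⊕1⊕1⊕1 = 0
Syndrome s8…s1 = 0100 → error at position 4.
Flip position 4: 000011000010111 → 000111000010111
Read data bits from positions 3,5,6,7,9,10,11,12,13,14,15: 01100010111

01100010111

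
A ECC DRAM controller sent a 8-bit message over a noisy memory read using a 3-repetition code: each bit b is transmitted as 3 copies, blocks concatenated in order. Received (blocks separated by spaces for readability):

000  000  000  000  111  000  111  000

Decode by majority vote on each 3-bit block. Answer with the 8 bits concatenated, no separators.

00001010

Block 1 (000): 0 ones → 0
Block 2 (000): 0 ones → 0
Block 3 (000): 0 ones → 0
Block 4 (000): 0 ones → 0
Block 5 (111): 3 ones → 1
Block 6 (000): 0 ones → 0
Block 7 (111): 3 ones → 1
Block 8 (000): 0 ones → 0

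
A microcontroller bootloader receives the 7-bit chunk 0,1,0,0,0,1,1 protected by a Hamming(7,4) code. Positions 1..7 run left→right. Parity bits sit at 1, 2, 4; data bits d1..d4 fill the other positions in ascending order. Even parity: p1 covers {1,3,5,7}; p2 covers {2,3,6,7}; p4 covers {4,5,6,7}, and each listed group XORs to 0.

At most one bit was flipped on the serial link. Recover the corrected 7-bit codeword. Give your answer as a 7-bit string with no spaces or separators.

s1 (pos 1,3,5,7): 0⊕0⊕0⊕1 = 1
s2 (pos 2,3,6,7): 1⊕0⊕1⊕1 = 1
s4 (pos 4,5,6,7): 0⊕0⊕1⊕1 = 0
Syndrome s4…s1 = 011 → error at position 3.
Flip position 3: 0100011 → 0110011

0110011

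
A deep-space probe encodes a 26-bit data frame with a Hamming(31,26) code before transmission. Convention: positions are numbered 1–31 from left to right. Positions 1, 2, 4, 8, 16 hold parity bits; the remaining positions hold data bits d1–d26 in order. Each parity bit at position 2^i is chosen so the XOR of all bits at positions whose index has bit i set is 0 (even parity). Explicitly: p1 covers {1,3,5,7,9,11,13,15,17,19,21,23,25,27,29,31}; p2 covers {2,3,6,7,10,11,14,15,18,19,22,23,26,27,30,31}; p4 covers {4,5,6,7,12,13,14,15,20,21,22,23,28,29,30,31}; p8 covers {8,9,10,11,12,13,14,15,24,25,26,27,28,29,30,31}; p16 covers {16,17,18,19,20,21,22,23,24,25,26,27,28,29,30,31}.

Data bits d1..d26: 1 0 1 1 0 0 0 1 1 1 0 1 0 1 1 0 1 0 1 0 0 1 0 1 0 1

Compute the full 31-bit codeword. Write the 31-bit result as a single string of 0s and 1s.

0011011100011100101101010010101

Place data at non-parity positions: p1 p2 1 p4 0 1 1 p8 0 0 0 1 1 1 0 p16 1 0 1 1 0 1 0 1 0 0 1 0 1 0 1
p1 (pos 1,3,5,7,9,11,13,15,17,19,21,23,25,27,29,31): XOR of data positions = 1⊕0⊕1⊕0⊕0⊕1⊕0⊕1⊕1⊕0⊕0⊕0⊕1⊕1⊕1 = 0
p2 (pos 2,3,6,7,10,11,14,15,18,19,22,23,26,27,30,31): XOR of data positions = 1⊕1⊕1⊕0⊕0⊕1⊕0⊕0⊕1⊕1⊕0⊕0⊕1⊕0⊕1 = 0
p4 (pos 4,5,6,7,12,13,14,15,20,21,22,23,28,29,30,31): XOR of data positions = 0⊕1⊕1⊕1⊕1⊕1⊕0⊕1⊕0⊕1⊕0⊕0⊕1⊕0⊕1 = 1
p8 (pos 8,9,10,11,12,13,14,15,24,25,26,27,28,29,30,31): XOR of data positions = 0⊕0⊕0⊕1⊕1⊕1⊕0⊕1⊕0⊕0⊕1⊕0⊕1⊕0⊕1 = 1
p16 (pos 16,17,18,19,20,21,22,23,24,25,26,27,28,29,30,31): XOR of data positions = 1⊕0⊕1⊕1⊕0⊕1⊕0⊕1⊕0⊕0⊕1⊕0⊕1⊕0⊕1 = 0
Codeword: 0011011100011100101101010010101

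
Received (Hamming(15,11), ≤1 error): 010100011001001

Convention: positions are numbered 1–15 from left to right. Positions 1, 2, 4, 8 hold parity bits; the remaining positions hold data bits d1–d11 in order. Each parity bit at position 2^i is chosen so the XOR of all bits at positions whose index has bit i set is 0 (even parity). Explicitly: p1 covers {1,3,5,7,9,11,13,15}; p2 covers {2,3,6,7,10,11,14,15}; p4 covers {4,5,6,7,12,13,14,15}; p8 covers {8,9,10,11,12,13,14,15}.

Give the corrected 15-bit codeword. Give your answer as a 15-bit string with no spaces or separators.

010000011001001

s1 (pos 1,3,5,7,9,11,13,15): 0⊕0⊕0⊕0⊕1⊕0⊕0⊕1 = 0
s2 (pos 2,3,6,7,10,11,14,15): 1⊕0⊕0⊕0⊕0⊕0⊕0⊕1 = 0
s4 (pos 4,5,6,7,12,13,14,15): 1⊕0⊕0⊕0⊕1⊕0⊕0⊕1 = 1
s8 (pos 8,9,10,11,12,13,14,15): 1⊕1⊕0⊕0⊕1⊕0⊕0⊕1 = 0
Syndrome s8…s1 = 0100 → error at position 4.
Flip position 4: 010100011001001 → 010000011001001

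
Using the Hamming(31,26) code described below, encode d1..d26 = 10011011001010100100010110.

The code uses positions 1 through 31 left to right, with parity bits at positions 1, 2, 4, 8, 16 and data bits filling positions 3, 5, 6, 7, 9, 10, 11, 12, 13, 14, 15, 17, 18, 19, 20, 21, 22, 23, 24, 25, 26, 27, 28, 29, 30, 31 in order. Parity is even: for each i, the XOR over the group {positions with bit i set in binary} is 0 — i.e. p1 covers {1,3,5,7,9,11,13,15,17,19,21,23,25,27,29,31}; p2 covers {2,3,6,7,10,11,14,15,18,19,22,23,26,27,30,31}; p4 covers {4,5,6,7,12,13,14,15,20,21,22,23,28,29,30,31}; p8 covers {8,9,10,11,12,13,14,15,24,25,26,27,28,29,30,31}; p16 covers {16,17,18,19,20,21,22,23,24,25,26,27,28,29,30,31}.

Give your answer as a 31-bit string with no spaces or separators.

0011001110110010010100100010110

Place data at non-parity positions: p1 p2 1 p4 0 0 1 p8 1 0 1 1 0 0 1 p16 0 1 0 1 0 0 1 0 0 0 1 0 1 1 0
p1 (pos 1,3,5,7,9,11,13,15,17,19,21,23,25,27,29,31): XOR of data positions = 1⊕0⊕1⊕1⊕1⊕0⊕1⊕0⊕0⊕0⊕1⊕0⊕1⊕1⊕0 = 0
p2 (pos 2,3,6,7,10,11,14,15,18,19,22,23,26,27,30,31): XOR of data positions = 1⊕0⊕1⊕0⊕1⊕0⊕1⊕1⊕0⊕0⊕1⊕0⊕1⊕1⊕0 = 0
p4 (pos 4,5,6,7,12,13,14,15,20,21,22,23,28,29,30,31): XOR of data positions = 0⊕0⊕1⊕1⊕0⊕0⊕1⊕1⊕0⊕0⊕1⊕0⊕1⊕1⊕0 = 1
p8 (pos 8,9,10,11,12,13,14,15,24,25,26,27,28,29,30,31): XOR of data positions = 1⊕0⊕1⊕1⊕0⊕0⊕1⊕0⊕0⊕0⊕1⊕0⊕1⊕1⊕0 = 1
p16 (pos 16,17,18,19,20,21,22,23,24,25,26,27,28,29,30,31): XOR of data positions = 0⊕1⊕0⊕1⊕0⊕0⊕1⊕0⊕0⊕0⊕1⊕0⊕1⊕1⊕0 = 0
Codeword: 0011001110110010010100100010110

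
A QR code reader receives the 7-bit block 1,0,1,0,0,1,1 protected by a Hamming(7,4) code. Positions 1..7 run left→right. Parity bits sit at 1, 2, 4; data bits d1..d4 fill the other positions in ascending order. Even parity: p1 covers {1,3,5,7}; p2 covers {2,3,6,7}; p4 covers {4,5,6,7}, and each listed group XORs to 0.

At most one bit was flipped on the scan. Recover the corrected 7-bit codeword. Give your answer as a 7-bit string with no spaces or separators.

1000011

s1 (pos 1,3,5,7): 1⊕1⊕0⊕1 = 1
s2 (pos 2,3,6,7): 0⊕1⊕1⊕1 = 1
s4 (pos 4,5,6,7): 0⊕0⊕1⊕1 = 0
Syndrome s4…s1 = 011 → error at position 3.
Flip position 3: 1010011 → 1000011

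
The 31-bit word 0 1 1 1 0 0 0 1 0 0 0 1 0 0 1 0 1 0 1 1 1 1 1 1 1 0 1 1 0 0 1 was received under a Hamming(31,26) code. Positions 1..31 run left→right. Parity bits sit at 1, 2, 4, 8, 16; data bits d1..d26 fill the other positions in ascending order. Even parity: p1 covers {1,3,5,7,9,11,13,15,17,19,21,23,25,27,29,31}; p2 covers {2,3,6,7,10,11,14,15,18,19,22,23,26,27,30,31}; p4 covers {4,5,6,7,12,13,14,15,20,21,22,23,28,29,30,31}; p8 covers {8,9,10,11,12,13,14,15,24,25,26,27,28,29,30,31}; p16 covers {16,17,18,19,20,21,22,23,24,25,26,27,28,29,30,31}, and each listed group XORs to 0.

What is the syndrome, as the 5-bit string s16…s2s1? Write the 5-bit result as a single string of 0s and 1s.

10101

s1 (pos 1,3,5,7,9,11,13,15,17,19,21,23,25,27,29,31): 0⊕1⊕0⊕0⊕0⊕0⊕0⊕1⊕1⊕1⊕1⊕1⊕1⊕1⊕0⊕1 = 1
s2 (pos 2,3,6,7,10,11,14,15,18,19,22,23,26,27,30,31): 1⊕1⊕0⊕0⊕0⊕0⊕0⊕1⊕0⊕1⊕1⊕1⊕0⊕1⊕0⊕1 = 0
s4 (pos 4,5,6,7,12,13,14,15,20,21,22,23,28,29,30,31): 1⊕0⊕0⊕0⊕1⊕0⊕0⊕1⊕1⊕1⊕1⊕1⊕1⊕0⊕0⊕1 = 1
s8 (pos 8,9,10,11,12,13,14,15,24,25,26,27,28,29,30,31): 1⊕0⊕0⊕0⊕1⊕0⊕0⊕1⊕1⊕1⊕0⊕1⊕1⊕0⊕0⊕1 = 0
s16 (pos 16,17,18,19,20,21,22,23,24,25,26,27,28,29,30,31): 0⊕1⊕0⊕1⊕1⊕1⊕1⊕1⊕1⊕1⊕0⊕1⊕1⊕0⊕0⊕1 = 1
Syndrome s16…s1 = 10101 → error at position 21.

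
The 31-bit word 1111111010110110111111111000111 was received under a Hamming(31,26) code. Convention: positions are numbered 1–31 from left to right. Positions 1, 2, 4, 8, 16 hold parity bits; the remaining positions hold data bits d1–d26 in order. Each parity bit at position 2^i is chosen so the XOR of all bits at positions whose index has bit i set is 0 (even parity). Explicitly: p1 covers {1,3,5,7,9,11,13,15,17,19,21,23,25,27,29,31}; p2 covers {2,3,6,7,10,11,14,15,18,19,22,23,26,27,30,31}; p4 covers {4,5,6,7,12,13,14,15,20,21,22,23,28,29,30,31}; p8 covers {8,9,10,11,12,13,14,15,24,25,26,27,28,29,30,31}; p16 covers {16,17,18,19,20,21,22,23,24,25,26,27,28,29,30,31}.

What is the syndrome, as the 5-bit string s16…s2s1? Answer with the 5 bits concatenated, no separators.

00010

s1 (pos 1,3,5,7,9,11,13,15,17,19,21,23,25,27,29,31): 1⊕1⊕1⊕1⊕1⊕1⊕0⊕1⊕1⊕1⊕1⊕1⊕1⊕0⊕1⊕1 = 0
s2 (pos 2,3,6,7,10,11,14,15,18,19,22,23,26,27,30,31): 1⊕1⊕1⊕1⊕0⊕1⊕1⊕1⊕1⊕1⊕1⊕1⊕0⊕0⊕1⊕1 = 1
s4 (pos 4,5,6,7,12,13,14,15,20,21,22,23,28,29,30,31): 1⊕1⊕1⊕1⊕1⊕0⊕1⊕1⊕1⊕1⊕1⊕1⊕0⊕1⊕1⊕1 = 0
s8 (pos 8,9,10,11,12,13,14,15,24,25,26,27,28,29,30,31): 0⊕1⊕0⊕1⊕1⊕0⊕1⊕1⊕1⊕1⊕0⊕0⊕0⊕1⊕1⊕1 = 0
s16 (pos 16,17,18,19,20,21,22,23,24,25,26,27,28,29,30,31): 0⊕1⊕1⊕1⊕1⊕1⊕1⊕1⊕1⊕1⊕0⊕0⊕0⊕1⊕1⊕1 = 0
Syndrome s16…s1 = 00010 → error at position 2.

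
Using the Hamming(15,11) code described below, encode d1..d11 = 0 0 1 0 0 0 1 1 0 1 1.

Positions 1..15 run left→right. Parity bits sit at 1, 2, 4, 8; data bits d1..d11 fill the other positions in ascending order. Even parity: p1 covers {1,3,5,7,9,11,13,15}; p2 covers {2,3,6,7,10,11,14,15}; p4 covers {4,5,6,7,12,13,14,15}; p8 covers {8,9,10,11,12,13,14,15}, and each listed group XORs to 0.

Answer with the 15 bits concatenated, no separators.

Place data at non-parity positions: p1 p2 0 p4 0 1 0 p8 0 0 1 1 0 1 1
p1 (pos 1,3,5,7,9,11,13,15): XOR of data positions = 0⊕0⊕0⊕0⊕1⊕0⊕1 = 0
p2 (pos 2,3,6,7,10,11,14,15): XOR of data positions = 0⊕1⊕0⊕0⊕1⊕1⊕1 = 0
p4 (pos 4,5,6,7,12,13,14,15): XOR of data positions = 0⊕1⊕0⊕1⊕0⊕1⊕1 = 0
p8 (pos 8,9,10,11,12,13,14,15): XOR of data positions = 0⊕0⊕1⊕1⊕0⊕1⊕1 = 0
Codeword: 000001000011011

000001000011011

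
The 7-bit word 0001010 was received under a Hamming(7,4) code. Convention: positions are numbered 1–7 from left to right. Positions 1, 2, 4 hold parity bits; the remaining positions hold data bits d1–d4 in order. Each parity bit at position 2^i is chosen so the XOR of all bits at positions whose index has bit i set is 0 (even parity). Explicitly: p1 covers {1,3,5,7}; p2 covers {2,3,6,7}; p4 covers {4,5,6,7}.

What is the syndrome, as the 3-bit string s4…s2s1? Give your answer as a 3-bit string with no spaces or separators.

s1 (pos 1,3,5,7): 0⊕0⊕0⊕0 = 0
s2 (pos 2,3,6,7): 0⊕0⊕1⊕0 = 1
s4 (pos 4,5,6,7): 1⊕0⊕1⊕0 = 0
Syndrome s4…s1 = 010 → error at position 2.

010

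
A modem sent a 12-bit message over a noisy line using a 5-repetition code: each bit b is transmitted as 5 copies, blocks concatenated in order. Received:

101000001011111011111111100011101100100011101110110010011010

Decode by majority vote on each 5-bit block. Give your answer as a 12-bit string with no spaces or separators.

001110101101

Block 1 (10100): 2 ones → 0
Block 2 (00010): 1 one → 0
Block 3 (11111): 5 ones → 1
Block 4 (01111): 4 ones → 1
Block 5 (11111): 5 ones → 1
Block 6 (00011): 2 ones → 0
Block 7 (10110): 3 ones → 1
Block 8 (01000): 1 one → 0
Block 9 (11101): 4 ones → 1
Block 10 (11011): 4 ones → 1
Block 11 (00100): 1 one → 0
Block 12 (11010): 3 ones → 1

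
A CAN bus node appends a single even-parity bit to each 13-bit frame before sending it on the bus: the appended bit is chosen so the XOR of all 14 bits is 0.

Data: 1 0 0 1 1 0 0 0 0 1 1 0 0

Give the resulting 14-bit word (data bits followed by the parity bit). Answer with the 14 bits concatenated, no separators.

XOR of the 13 data bits: 1⊕0⊕0⊕1⊕1⊕0⊕0⊕0⊕0⊕1⊕1⊕0⊕0 = 1
Parity bit = 1 (so all 14 bits XOR to 0).

10011000011001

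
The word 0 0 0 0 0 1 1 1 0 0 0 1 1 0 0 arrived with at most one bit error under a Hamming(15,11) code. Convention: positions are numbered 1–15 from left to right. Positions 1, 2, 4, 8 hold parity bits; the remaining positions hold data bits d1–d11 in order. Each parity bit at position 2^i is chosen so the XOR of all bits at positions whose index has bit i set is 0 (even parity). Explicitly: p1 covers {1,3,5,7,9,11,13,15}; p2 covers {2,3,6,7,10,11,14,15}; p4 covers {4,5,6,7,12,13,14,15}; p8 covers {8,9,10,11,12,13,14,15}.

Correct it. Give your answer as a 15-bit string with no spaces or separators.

000001100001100

s1 (pos 1,3,5,7,9,11,13,15): 0⊕0⊕0⊕1⊕0⊕0⊕1⊕0 = 0
s2 (pos 2,3,6,7,10,11,14,15): 0⊕0⊕1⊕1⊕0⊕0⊕0⊕0 = 0
s4 (pos 4,5,6,7,12,13,14,15): 0⊕0⊕1⊕1⊕1⊕1⊕0⊕0 = 0
s8 (pos 8,9,10,11,12,13,14,15): 1⊕0⊕0⊕0⊕1⊕1⊕0⊕0 = 1
Syndrome s8…s1 = 1000 → error at position 8.
Flip position 8: 000001110001100 → 000001100001100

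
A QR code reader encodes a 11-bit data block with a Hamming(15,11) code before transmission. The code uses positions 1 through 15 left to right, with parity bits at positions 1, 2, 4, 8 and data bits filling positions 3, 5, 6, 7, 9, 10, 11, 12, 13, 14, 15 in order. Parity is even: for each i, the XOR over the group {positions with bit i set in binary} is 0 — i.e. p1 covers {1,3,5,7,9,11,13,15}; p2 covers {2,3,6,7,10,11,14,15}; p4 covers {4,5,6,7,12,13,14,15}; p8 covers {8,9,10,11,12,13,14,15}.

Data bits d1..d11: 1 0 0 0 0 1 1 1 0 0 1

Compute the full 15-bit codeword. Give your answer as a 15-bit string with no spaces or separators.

Place data at non-parity positions: p1 p2 1 p4 0 0 0 p8 0 1 1 1 0 0 1
p1 (pos 1,3,5,7,9,11,13,15): XOR of data positions = 1⊕0⊕0⊕0⊕1⊕0⊕1 = 1
p2 (pos 2,3,6,7,10,11,14,15): XOR of data positions = 1⊕0⊕0⊕1⊕1⊕0⊕1 = 0
p4 (pos 4,5,6,7,12,13,14,15): XOR of data positions = 0⊕0⊕0⊕1⊕0⊕0⊕1 = 0
p8 (pos 8,9,10,11,12,13,14,15): XOR of data positions = 0⊕1⊕1⊕1⊕0⊕0⊕1 = 0
Codeword: 101000000111001

101000000111001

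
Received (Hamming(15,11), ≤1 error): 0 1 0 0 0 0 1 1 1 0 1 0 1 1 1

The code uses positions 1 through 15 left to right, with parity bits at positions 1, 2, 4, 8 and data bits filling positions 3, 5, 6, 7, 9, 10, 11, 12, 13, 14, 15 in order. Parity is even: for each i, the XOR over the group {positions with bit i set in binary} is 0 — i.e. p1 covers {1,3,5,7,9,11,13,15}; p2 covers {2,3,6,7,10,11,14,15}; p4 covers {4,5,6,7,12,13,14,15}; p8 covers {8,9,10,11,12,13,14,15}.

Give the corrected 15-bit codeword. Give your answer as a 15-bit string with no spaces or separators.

s1 (pos 1,3,5,7,9,11,13,15): 0⊕0⊕0⊕1⊕1⊕1⊕1⊕1 = 1
s2 (pos 2,3,6,7,10,11,14,15): 1⊕0⊕0⊕1⊕0⊕1⊕1⊕1 = 1
s4 (pos 4,5,6,7,12,13,14,15): 0⊕0⊕0⊕1⊕0⊕1⊕1⊕1 = 0
s8 (pos 8,9,10,11,12,13,14,15): 1⊕1⊕0⊕1⊕0⊕1⊕1⊕1 = 0
Syndrome s8…s1 = 0011 → error at position 3.
Flip position 3: 010000111010111 → 011000111010111

011000111010111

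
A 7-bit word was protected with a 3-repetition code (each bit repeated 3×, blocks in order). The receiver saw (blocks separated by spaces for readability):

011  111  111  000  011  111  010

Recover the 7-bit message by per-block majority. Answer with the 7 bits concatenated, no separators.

Block 1 (011): 2 ones → 1
Block 2 (111): 3 ones → 1
Block 3 (111): 3 ones → 1
Block 4 (000): 0 ones → 0
Block 5 (011): 2 ones → 1
Block 6 (111): 3 ones → 1
Block 7 (010): 1 one → 0

1110110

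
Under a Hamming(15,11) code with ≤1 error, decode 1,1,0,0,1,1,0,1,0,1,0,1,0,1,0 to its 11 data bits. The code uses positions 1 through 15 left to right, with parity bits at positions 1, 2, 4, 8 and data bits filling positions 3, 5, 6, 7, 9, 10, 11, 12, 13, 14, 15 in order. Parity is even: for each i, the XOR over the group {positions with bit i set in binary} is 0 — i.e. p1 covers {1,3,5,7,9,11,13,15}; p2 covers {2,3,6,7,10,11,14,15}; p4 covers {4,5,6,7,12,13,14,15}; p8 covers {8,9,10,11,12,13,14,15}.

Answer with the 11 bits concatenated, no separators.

s1 (pos 1,3,5,7,9,11,13,15): 1⊕0⊕1⊕0⊕0⊕0⊕0⊕0 = 0
s2 (pos 2,3,6,7,10,11,14,15): 1⊕0⊕1⊕0⊕1⊕0⊕1⊕0 = 0
s4 (pos 4,5,6,7,12,13,14,15): 0⊕1⊕1⊕0⊕1⊕0⊕1⊕0 = 0
s8 (pos 8,9,10,11,12,13,14,15): 1⊕0⊕1⊕0⊕1⊕0⊕1⊕0 = 0
Syndrome s8…s1 = 0000 → no error.
Read data bits from positions 3,5,6,7,9,10,11,12,13,14,15: 01100101010

01100101010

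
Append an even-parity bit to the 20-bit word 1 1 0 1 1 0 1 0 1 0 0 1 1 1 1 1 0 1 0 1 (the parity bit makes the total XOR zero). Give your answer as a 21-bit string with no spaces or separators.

110110101001111101011

XOR of the 20 data bits: 1⊕1⊕0⊕1⊕1⊕0⊕1⊕0⊕1⊕0⊕0⊕1⊕1⊕1⊕1⊕1⊕0⊕1⊕0⊕1 = 1
Parity bit = 1 (so all 21 bits XOR to 0).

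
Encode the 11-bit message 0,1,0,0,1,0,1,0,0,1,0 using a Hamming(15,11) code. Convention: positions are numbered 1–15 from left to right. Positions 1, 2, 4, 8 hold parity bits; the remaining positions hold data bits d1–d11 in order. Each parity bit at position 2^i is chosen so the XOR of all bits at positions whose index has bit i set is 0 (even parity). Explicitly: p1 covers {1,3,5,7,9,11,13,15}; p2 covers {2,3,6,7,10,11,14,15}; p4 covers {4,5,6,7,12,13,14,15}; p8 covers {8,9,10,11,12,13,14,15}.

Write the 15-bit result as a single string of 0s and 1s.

100010011010010

Place data at non-parity positions: p1 p2 0 p4 1 0 0 p8 1 0 1 0 0 1 0
p1 (pos 1,3,5,7,9,11,13,15): XOR of data positions = 0⊕1⊕0⊕1⊕1⊕0⊕0 = 1
p2 (pos 2,3,6,7,10,11,14,15): XOR of data positions = 0⊕0⊕0⊕0⊕1⊕1⊕0 = 0
p4 (pos 4,5,6,7,12,13,14,15): XOR of data positions = 1⊕0⊕0⊕0⊕0⊕1⊕0 = 0
p8 (pos 8,9,10,11,12,13,14,15): XOR of data positions = 1⊕0⊕1⊕0⊕0⊕1⊕0 = 1
Codeword: 100010011010010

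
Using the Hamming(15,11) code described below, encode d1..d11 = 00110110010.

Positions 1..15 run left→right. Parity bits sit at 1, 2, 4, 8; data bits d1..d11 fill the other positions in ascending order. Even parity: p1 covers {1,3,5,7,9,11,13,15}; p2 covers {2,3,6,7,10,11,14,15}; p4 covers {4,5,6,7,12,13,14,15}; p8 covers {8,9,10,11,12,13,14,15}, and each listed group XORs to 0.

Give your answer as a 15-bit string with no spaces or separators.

Place data at non-parity positions: p1 p2 0 p4 0 1 1 p8 0 1 1 0 0 1 0
p1 (pos 1,3,5,7,9,11,13,15): XOR of data positions = 0⊕0⊕1⊕0⊕1⊕0⊕0 = 0
p2 (pos 2,3,6,7,10,11,14,15): XOR of data positions = 0⊕1⊕1⊕1⊕1⊕1⊕0 = 1
p4 (pos 4,5,6,7,12,13,14,15): XOR of data positions = 0⊕1⊕1⊕0⊕0⊕1⊕0 = 1
p8 (pos 8,9,10,11,12,13,14,15): XOR of data positions = 0⊕1⊕1⊕0⊕0⊕1⊕0 = 1
Codeword: 010101110110010

010101110110010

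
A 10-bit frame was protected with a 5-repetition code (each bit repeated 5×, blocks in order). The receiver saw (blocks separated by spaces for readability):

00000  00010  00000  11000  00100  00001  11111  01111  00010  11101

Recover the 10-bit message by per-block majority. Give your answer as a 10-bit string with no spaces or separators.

Block 1 (00000): 0 ones → 0
Block 2 (00010): 1 one → 0
Block 3 (00000): 0 ones → 0
Block 4 (11000): 2 ones → 0
Block 5 (00100): 1 one → 0
Block 6 (00001): 1 one → 0
Block 7 (11111): 5 ones → 1
Block 8 (01111): 4 ones → 1
Block 9 (00010): 1 one → 0
Block 10 (11101): 4 ones → 1

0000001101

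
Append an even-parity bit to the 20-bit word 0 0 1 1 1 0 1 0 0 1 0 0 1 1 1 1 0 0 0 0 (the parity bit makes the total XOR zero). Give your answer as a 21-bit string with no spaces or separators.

001110100100111100001

XOR of the 20 data bits: 0⊕0⊕1⊕1⊕1⊕0⊕1⊕0⊕0⊕1⊕0⊕0⊕1⊕1⊕1⊕1⊕0⊕0⊕0⊕0 = 1
Parity bit = 1 (so all 21 bits XOR to 0).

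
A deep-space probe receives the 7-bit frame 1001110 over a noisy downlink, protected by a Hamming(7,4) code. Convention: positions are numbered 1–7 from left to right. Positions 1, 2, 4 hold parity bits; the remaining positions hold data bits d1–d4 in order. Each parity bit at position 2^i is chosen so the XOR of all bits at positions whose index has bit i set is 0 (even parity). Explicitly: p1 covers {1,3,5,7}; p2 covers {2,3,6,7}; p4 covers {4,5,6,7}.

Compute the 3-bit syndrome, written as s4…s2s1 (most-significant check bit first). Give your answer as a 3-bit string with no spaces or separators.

s1 (pos 1,3,5,7): 1⊕0⊕1⊕0 = 0
s2 (pos 2,3,6,7): 0⊕0⊕1⊕0 = 1
s4 (pos 4,5,6,7): 1⊕1⊕1⊕0 = 1
Syndrome s4…s1 = 110 → error at position 6.

110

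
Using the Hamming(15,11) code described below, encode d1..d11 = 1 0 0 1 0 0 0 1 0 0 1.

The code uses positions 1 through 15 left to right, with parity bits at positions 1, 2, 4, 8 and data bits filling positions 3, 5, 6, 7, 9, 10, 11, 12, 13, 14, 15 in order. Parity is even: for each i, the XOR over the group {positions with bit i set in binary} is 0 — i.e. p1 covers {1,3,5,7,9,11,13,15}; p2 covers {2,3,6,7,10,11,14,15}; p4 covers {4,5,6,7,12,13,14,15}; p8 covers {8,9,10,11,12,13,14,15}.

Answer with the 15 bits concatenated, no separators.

111100100001001

Place data at non-parity positions: p1 p2 1 p4 0 0 1 p8 0 0 0 1 0 0 1
p1 (pos 1,3,5,7,9,11,13,15): XOR of data positions = 1⊕0⊕1⊕0⊕0⊕0⊕1 = 1
p2 (pos 2,3,6,7,10,11,14,15): XOR of data positions = 1⊕0⊕1⊕0⊕0⊕0⊕1 = 1
p4 (pos 4,5,6,7,12,13,14,15): XOR of data positions = 0⊕0⊕1⊕1⊕0⊕0⊕1 = 1
p8 (pos 8,9,10,11,12,13,14,15): XOR of data positions = 0⊕0⊕0⊕1⊕0⊕0⊕1 = 0
Codeword: 111100100001001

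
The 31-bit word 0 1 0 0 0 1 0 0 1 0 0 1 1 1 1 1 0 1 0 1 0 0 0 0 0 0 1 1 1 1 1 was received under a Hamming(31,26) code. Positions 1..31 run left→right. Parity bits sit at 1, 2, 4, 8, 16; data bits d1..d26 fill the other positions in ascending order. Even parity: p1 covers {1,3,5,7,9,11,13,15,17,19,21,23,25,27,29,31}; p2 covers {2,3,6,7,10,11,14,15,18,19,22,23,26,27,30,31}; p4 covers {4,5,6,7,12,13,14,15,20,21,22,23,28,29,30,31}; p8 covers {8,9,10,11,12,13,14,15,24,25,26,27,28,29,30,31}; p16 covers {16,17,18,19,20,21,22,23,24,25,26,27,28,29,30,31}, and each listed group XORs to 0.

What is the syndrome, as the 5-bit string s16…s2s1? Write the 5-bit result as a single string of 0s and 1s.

00000

s1 (pos 1,3,5,7,9,11,13,15,17,19,21,23,25,27,29,31): 0⊕0⊕0⊕0⊕1⊕0⊕1⊕1⊕0⊕0⊕0⊕0⊕0⊕1⊕1⊕1 = 0
s2 (pos 2,3,6,7,10,11,14,15,18,19,22,23,26,27,30,31): 1⊕0⊕1⊕0⊕0⊕0⊕1⊕1⊕1⊕0⊕0⊕0⊕0⊕1⊕1⊕1 = 0
s4 (pos 4,5,6,7,12,13,14,15,20,21,22,23,28,29,30,31): 0⊕0⊕1⊕0⊕1⊕1⊕1⊕1⊕1⊕0⊕0⊕0⊕1⊕1⊕1⊕1 = 0
s8 (pos 8,9,10,11,12,13,14,15,24,25,26,27,28,29,30,31): 0⊕1⊕0⊕0⊕1⊕1⊕1⊕1⊕0⊕0⊕0⊕1⊕1⊕1⊕1⊕1 = 0
s16 (pos 16,17,18,19,20,21,22,23,24,25,26,27,28,29,30,31): 1⊕0⊕1⊕0⊕1⊕0⊕0⊕0⊕0⊕0⊕0⊕1⊕1⊕1⊕1⊕1 = 0
Syndrome s16…s1 = 00000 → no error.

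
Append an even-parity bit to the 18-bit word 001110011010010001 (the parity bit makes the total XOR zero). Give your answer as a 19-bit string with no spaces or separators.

XOR of the 18 data bits: 0⊕0⊕1⊕1⊕1⊕0⊕0⊕1⊕1⊕0⊕1⊕0⊕0⊕1⊕0⊕0⊕0⊕1 = 0
Parity bit = 0 (so all 19 bits XOR to 0).

0011100110100100010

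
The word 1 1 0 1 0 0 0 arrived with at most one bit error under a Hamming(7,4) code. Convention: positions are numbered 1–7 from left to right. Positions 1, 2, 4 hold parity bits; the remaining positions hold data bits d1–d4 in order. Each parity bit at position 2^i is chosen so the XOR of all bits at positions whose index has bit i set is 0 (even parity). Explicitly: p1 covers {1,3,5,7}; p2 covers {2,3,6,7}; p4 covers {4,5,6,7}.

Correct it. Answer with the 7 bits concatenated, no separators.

s1 (pos 1,3,5,7): 1⊕0⊕0⊕0 = 1
s2 (pos 2,3,6,7): 1⊕0⊕0⊕0 = 1
s4 (pos 4,5,6,7): 1⊕0⊕0⊕0 = 1
Syndrome s4…s1 = 111 → error at position 7.
Flip position 7: 1101000 → 1101001

1101001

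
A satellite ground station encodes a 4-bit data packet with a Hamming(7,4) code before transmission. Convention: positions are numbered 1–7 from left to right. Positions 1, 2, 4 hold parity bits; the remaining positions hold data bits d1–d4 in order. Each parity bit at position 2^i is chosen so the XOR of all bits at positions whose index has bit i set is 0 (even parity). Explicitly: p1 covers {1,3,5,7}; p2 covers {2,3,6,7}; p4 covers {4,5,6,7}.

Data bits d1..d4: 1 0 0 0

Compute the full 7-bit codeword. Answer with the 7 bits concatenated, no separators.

Place data at non-parity positions: p1 p2 1 p4 0 0 0
p1 (pos 1,3,5,7): XOR of data positions = 1⊕0⊕0 = 1
p2 (pos 2,3,6,7): XOR of data positions = 1⊕0⊕0 = 1
p4 (pos 4,5,6,7): XOR of data positions = 0⊕0⊕0 = 0
Codeword: 1110000

1110000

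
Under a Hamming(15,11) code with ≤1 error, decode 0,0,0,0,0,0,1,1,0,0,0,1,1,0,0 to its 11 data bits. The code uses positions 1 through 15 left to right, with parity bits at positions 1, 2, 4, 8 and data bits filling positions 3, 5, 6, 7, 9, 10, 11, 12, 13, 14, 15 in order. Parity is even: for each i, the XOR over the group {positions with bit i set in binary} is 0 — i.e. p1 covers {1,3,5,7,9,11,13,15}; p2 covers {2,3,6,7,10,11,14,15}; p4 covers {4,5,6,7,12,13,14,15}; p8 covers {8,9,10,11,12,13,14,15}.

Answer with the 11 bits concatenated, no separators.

00010001110

s1 (pos 1,3,5,7,9,11,13,15): 0⊕0⊕0⊕1⊕0⊕0⊕1⊕0 = 0
s2 (pos 2,3,6,7,10,11,14,15): 0⊕0⊕0⊕1⊕0⊕0⊕0⊕0 = 1
s4 (pos 4,5,6,7,12,13,14,15): 0⊕0⊕0⊕1⊕1⊕1⊕0⊕0 = 1
s8 (pos 8,9,10,11,12,13,14,15): 1⊕0⊕0⊕0⊕1⊕1⊕0⊕0 = 1
Syndrome s8…s1 = 1110 → error at position 14.
Flip position 14: 000000110001100 → 000000110001110
Read data bits from positions 3,5,6,7,9,10,11,12,13,14,15: 00010001110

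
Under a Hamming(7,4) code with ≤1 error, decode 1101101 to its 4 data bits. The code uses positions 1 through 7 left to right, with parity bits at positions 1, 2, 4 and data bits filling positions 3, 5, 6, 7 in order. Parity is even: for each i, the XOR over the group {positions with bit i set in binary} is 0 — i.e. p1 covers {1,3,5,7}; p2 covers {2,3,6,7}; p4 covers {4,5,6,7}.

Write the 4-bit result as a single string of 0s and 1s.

0001

s1 (pos 1,3,5,7): 1⊕0⊕1⊕1 = 1
s2 (pos 2,3,6,7): 1⊕0⊕0⊕1 = 0
s4 (pos 4,5,6,7): 1⊕1⊕0⊕1 = 1
Syndrome s4…s1 = 101 → error at position 5.
Flip position 5: 1101101 → 1101001
Read data bits from positions 3,5,6,7: 0001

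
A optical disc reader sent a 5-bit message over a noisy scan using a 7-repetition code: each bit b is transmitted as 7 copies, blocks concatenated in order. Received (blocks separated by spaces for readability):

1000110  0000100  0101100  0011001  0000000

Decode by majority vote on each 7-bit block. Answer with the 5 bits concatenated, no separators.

Block 1 (1000110): 3 ones → 0
Block 2 (0000100): 1 one → 0
Block 3 (0101100): 3 ones → 0
Block 4 (0011001): 3 ones → 0
Block 5 (0000000): 0 ones → 0

00000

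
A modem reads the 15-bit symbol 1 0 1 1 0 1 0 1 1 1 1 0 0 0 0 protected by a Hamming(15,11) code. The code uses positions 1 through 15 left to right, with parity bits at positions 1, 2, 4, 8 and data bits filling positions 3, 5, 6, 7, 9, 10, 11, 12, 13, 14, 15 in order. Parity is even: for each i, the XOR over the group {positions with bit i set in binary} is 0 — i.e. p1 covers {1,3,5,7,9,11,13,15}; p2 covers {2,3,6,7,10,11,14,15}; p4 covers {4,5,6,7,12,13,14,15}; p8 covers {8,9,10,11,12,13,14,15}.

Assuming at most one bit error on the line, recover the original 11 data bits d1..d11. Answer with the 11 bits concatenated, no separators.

s1 (pos 1,3,5,7,9,11,13,15): 1⊕1⊕0⊕0⊕1⊕1⊕0⊕0 = 0
s2 (pos 2,3,6,7,10,11,14,15): 0⊕1⊕1⊕0⊕1⊕1⊕0⊕0 = 0
s4 (pos 4,5,6,7,12,13,14,15): 1⊕0⊕1⊕0⊕0⊕0⊕0⊕0 = 0
s8 (pos 8,9,10,11,12,13,14,15): 1⊕1⊕1⊕1⊕0⊕0⊕0⊕0 = 0
Syndrome s8…s1 = 0000 → no error.
Read data bits from positions 3,5,6,7,9,10,11,12,13,14,15: 10101110000

10101110000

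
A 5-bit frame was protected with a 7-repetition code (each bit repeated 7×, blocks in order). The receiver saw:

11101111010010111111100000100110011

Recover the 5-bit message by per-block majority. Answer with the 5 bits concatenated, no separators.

10101

Block 1 (1110111): 6 ones → 1
Block 2 (1010010): 3 ones → 0
Block 3 (1111111): 7 ones → 1
Block 4 (0000010): 1 one → 0
Block 5 (0110011): 4 ones → 1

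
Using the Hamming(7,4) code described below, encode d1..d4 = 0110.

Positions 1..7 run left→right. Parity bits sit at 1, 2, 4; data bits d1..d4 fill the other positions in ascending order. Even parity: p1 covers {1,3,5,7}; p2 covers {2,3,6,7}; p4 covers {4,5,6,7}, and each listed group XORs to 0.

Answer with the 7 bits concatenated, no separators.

1100110

Place data at non-parity positions: p1 p2 0 p4 1 1 0
p1 (pos 1,3,5,7): XOR of data positions = 0⊕1⊕0 = 1
p2 (pos 2,3,6,7): XOR of data positions = 0⊕1⊕0 = 1
p4 (pos 4,5,6,7): XOR of data positions = 1⊕1⊕0 = 0
Codeword: 1100110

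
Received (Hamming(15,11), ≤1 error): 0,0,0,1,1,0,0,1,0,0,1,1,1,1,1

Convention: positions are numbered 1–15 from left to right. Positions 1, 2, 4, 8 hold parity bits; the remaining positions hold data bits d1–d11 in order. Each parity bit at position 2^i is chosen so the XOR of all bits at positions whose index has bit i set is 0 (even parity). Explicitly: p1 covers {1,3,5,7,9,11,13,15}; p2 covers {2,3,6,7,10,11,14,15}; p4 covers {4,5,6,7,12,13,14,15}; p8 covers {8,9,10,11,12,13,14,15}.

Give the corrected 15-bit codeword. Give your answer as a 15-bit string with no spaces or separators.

010110010011111

s1 (pos 1,3,5,7,9,11,13,15): 0⊕0⊕1⊕0⊕0⊕1⊕1⊕1 = 0
s2 (pos 2,3,6,7,10,11,14,15): 0⊕0⊕0⊕0⊕0⊕1⊕1⊕1 = 1
s4 (pos 4,5,6,7,12,13,14,15): 1⊕1⊕0⊕0⊕1⊕1⊕1⊕1 = 0
s8 (pos 8,9,10,11,12,13,14,15): 1⊕0⊕0⊕1⊕1⊕1⊕1⊕1 = 0
Syndrome s8…s1 = 0010 → error at position 2.
Flip position 2: 000110010011111 → 010110010011111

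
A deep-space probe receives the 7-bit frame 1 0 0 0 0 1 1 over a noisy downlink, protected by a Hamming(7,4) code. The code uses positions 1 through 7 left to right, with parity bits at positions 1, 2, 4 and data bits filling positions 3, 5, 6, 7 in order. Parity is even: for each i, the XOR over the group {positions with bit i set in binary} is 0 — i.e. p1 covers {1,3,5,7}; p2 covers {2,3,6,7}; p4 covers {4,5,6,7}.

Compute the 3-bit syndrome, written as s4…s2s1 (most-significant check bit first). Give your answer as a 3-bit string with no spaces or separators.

s1 (pos 1,3,5,7): 1⊕0⊕0⊕1 = 0
s2 (pos 2,3,6,7): 0⊕0⊕1⊕1 = 0
s4 (pos 4,5,6,7): 0⊕0⊕1⊕1 = 0
Syndrome s4…s1 = 000 → no error.

000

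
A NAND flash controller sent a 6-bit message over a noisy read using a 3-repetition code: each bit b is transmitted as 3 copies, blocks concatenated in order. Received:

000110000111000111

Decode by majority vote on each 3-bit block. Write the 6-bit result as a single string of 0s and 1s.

Block 1 (000): 0 ones → 0
Block 2 (110): 2 ones → 1
Block 3 (000): 0 ones → 0
Block 4 (111): 3 ones → 1
Block 5 (000): 0 ones → 0
Block 6 (111): 3 ones → 1

010101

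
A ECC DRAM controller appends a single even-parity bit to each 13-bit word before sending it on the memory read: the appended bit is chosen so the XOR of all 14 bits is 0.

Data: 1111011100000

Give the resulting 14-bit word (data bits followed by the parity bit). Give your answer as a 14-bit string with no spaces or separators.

XOR of the 13 data bits: 1⊕1⊕1⊕1⊕0⊕1⊕1⊕1⊕0⊕0⊕0⊕0⊕0 = 1
Parity bit = 1 (so all 14 bits XOR to 0).

11110111000001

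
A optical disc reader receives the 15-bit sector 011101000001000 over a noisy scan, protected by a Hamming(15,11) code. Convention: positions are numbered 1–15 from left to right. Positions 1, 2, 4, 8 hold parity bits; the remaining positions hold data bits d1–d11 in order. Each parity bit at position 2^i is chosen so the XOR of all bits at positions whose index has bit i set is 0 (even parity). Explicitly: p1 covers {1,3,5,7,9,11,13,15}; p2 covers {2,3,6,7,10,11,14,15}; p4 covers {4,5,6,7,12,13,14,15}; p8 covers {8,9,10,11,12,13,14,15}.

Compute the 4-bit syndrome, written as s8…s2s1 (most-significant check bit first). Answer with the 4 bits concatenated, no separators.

1111

s1 (pos 1,3,5,7,9,11,13,15): 0⊕1⊕0⊕0⊕0⊕0⊕0⊕0 = 1
s2 (pos 2,3,6,7,10,11,14,15): 1⊕1⊕1⊕0⊕0⊕0⊕0⊕0 = 1
s4 (pos 4,5,6,7,12,13,14,15): 1⊕0⊕1⊕0⊕1⊕0⊕0⊕0 = 1
s8 (pos 8,9,10,11,12,13,14,15): 0⊕0⊕0⊕0⊕1⊕0⊕0⊕0 = 1
Syndrome s8…s1 = 1111 → error at position 15.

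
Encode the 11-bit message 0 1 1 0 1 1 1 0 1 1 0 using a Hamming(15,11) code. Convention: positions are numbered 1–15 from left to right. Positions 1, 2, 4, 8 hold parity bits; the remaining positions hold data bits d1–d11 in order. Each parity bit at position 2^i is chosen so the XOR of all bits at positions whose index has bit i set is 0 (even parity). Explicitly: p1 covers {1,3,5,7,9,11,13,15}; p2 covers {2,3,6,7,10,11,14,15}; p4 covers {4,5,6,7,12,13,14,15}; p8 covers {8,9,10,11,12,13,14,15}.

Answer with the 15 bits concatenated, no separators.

000011011110110

Place data at non-parity positions: p1 p2 0 p4 1 1 0 p8 1 1 1 0 1 1 0
p1 (pos 1,3,5,7,9,11,13,15): XOR of data positions = 0⊕1⊕0⊕1⊕1⊕1⊕0 = 0
p2 (pos 2,3,6,7,10,11,14,15): XOR of data positions = 0⊕1⊕0⊕1⊕1⊕1⊕0 = 0
p4 (pos 4,5,6,7,12,13,14,15): XOR of data positions = 1⊕1⊕0⊕0⊕1⊕1⊕0 = 0
p8 (pos 8,9,10,11,12,13,14,15): XOR of data positions = 1⊕1⊕1⊕0⊕1⊕1⊕0 = 1
Codeword: 000011011110110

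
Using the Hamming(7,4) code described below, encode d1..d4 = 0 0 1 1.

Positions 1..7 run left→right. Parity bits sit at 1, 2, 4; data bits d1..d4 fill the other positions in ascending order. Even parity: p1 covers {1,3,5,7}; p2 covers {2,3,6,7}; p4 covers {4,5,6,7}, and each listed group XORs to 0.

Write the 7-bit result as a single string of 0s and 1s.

1000011

Place data at non-parity positions: p1 p2 0 p4 0 1 1
p1 (pos 1,3,5,7): XOR of data positions = 0⊕0⊕1 = 1
p2 (pos 2,3,6,7): XOR of data positions = 0⊕1⊕1 = 0
p4 (pos 4,5,6,7): XOR of data positions = 0⊕1⊕1 = 0
Codeword: 1000011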